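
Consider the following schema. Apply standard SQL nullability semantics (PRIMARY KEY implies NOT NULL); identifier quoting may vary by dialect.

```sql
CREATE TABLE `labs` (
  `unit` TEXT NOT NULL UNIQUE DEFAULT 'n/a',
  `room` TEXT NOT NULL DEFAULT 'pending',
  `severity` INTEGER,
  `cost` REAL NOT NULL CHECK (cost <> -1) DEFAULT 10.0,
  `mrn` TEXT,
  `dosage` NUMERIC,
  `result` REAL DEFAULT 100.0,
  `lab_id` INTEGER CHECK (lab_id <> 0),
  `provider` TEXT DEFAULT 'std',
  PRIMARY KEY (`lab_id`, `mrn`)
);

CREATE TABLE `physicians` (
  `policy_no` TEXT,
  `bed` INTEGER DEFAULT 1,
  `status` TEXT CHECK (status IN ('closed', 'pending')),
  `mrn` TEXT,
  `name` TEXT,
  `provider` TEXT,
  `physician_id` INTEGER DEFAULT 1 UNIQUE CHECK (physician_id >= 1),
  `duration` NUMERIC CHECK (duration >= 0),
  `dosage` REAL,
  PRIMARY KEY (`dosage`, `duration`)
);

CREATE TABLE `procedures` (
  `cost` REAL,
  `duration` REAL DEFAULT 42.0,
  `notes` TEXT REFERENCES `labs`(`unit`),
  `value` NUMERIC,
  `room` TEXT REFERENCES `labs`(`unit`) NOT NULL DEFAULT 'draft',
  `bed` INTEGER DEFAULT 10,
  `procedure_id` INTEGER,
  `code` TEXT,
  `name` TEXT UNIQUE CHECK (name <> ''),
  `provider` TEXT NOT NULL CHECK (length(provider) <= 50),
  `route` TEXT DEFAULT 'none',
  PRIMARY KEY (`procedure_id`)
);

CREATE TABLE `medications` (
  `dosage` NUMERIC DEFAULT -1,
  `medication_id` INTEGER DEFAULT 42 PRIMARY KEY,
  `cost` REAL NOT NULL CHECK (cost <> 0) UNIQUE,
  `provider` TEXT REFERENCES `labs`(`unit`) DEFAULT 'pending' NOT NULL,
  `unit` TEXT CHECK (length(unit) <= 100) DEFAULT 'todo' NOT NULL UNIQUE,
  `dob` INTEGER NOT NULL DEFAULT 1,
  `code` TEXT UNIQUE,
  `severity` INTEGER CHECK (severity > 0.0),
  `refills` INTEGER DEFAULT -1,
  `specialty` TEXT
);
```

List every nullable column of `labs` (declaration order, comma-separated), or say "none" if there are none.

- unit: declared NOT NULL → not nullable.
- room: declared NOT NULL → not nullable.
- severity: no NOT NULL constraint applies → nullable.
- cost: declared NOT NULL → not nullable.
- mrn: part of the PRIMARY KEY, which implies NOT NULL → not nullable.
- dosage: no NOT NULL constraint applies → nullable.
- result: DEFAULT only fills an omitted column; an explicit NULL is still allowed → nullable.
- lab_id: part of the PRIMARY KEY, which implies NOT NULL → not nullable.
- provider: DEFAULT only fills an omitted column; an explicit NULL is still allowed → nullable.

severity, dosage, result, provider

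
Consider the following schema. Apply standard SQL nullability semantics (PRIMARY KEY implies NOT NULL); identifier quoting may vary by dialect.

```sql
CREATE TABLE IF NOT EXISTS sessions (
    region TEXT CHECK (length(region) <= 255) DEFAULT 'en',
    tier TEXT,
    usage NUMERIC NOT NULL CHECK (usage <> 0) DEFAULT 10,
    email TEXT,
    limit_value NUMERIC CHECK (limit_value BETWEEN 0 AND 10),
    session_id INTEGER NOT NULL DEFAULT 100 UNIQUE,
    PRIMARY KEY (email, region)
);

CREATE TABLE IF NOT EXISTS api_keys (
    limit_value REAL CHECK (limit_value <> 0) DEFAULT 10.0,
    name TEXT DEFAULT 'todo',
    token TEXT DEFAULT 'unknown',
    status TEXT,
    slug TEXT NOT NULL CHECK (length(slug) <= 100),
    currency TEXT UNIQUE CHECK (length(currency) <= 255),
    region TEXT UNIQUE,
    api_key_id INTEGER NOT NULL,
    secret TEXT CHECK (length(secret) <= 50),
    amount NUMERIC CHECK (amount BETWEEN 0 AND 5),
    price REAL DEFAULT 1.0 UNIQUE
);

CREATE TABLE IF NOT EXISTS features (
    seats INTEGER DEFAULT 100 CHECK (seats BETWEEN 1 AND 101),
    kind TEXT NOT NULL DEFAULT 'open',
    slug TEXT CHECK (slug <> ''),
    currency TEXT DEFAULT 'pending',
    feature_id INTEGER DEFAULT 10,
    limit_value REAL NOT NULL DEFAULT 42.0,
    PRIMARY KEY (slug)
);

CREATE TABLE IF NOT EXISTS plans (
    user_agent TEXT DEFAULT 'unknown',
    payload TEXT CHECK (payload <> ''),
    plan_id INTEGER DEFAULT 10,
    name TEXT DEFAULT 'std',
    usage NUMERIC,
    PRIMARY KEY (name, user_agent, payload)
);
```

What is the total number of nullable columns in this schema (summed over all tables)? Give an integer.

16

sessions: 2 nullable (tier, limit_value — PK (email, region) and explicit NOT NULL columns excluded).
api_keys: 9 nullable (limit_value, name, token, status, currency, region, secret, amount, price — PK none and explicit NOT NULL columns excluded).
features: 3 nullable (seats, currency, feature_id — PK (slug) and explicit NOT NULL columns excluded).
plans: 2 nullable (plan_id, usage — PK (name, user_agent, payload) and explicit NOT NULL columns excluded).
Total: 2 + 9 + 3 + 2 = 16.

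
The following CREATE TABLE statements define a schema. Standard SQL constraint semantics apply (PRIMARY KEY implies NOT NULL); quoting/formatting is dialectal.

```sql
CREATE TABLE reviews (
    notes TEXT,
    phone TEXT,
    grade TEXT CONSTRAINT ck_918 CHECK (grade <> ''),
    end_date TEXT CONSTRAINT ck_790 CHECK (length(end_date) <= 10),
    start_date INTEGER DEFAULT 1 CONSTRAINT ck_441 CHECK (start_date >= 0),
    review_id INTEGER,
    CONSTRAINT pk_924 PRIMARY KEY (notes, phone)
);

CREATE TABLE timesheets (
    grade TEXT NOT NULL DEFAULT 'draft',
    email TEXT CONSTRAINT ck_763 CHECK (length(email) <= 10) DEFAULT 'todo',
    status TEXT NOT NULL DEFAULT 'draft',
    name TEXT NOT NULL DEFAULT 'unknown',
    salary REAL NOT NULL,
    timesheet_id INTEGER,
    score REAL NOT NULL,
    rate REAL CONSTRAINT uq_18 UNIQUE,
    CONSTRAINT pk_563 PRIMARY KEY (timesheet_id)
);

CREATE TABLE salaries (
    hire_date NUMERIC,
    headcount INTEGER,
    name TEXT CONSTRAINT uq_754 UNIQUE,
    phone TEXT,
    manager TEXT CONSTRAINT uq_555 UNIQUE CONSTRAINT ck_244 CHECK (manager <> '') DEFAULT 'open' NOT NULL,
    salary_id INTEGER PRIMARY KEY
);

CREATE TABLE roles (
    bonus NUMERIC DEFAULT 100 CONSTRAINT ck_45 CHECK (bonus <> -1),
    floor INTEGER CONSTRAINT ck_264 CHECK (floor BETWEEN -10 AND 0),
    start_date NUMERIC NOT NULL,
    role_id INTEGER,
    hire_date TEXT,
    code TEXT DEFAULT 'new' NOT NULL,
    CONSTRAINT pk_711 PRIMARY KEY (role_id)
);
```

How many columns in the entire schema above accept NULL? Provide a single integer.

13

reviews: 4 nullable (grade, end_date, start_date, review_id — PK (notes, phone) and explicit NOT NULL columns excluded).
timesheets: 2 nullable (email, rate — PK (timesheet_id) and explicit NOT NULL columns excluded).
salaries: 4 nullable (hire_date, headcount, name, phone — PK (salary_id) and explicit NOT NULL columns excluded).
roles: 3 nullable (bonus, floor, hire_date — PK (role_id) and explicit NOT NULL columns excluded).
Total: 4 + 2 + 4 + 3 = 13.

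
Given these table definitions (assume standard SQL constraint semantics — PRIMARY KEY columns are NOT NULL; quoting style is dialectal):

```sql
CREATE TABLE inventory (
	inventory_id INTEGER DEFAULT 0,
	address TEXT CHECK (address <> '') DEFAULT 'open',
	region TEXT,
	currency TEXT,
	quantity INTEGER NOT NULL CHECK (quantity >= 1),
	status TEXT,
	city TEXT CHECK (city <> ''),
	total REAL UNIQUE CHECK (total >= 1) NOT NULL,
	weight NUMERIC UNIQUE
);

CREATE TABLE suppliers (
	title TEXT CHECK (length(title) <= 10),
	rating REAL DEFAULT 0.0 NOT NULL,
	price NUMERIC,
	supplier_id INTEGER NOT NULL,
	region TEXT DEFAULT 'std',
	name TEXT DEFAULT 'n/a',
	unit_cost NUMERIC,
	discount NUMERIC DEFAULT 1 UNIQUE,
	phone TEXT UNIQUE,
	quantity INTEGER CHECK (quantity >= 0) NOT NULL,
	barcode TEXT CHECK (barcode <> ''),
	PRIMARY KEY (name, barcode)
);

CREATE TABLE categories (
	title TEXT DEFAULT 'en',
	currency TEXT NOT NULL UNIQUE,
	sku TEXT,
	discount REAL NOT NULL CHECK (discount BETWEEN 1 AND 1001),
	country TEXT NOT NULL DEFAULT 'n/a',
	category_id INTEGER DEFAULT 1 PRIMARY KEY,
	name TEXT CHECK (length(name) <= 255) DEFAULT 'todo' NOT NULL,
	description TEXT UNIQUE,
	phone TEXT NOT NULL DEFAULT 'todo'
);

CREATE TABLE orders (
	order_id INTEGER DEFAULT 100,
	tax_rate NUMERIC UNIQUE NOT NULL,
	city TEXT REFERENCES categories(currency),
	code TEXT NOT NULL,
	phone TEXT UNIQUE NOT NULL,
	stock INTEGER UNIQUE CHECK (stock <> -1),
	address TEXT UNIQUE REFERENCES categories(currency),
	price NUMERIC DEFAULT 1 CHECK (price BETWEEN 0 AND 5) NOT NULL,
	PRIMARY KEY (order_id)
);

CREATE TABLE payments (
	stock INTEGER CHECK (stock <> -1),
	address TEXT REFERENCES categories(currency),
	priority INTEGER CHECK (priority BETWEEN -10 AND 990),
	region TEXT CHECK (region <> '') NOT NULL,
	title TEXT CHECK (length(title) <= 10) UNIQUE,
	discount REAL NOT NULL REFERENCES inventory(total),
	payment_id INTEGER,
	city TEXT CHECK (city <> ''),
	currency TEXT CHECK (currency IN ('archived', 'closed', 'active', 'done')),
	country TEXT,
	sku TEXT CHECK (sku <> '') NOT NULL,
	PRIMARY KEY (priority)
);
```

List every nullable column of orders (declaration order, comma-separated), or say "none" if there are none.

city, stock, address

- order_id: part of the PRIMARY KEY, which implies NOT NULL → not nullable.
- tax_rate: declared NOT NULL → not nullable.
- city: a foreign key column may be NULL unless separately constrained → nullable.
- code: declared NOT NULL → not nullable.
- phone: declared NOT NULL → not nullable.
- stock: CHECK does not forbid NULL (a CHECK constraint passes when its expression is NULL) → nullable.
- address: a foreign key column may be NULL unless separately constrained → nullable.
- price: declared NOT NULL → not nullable.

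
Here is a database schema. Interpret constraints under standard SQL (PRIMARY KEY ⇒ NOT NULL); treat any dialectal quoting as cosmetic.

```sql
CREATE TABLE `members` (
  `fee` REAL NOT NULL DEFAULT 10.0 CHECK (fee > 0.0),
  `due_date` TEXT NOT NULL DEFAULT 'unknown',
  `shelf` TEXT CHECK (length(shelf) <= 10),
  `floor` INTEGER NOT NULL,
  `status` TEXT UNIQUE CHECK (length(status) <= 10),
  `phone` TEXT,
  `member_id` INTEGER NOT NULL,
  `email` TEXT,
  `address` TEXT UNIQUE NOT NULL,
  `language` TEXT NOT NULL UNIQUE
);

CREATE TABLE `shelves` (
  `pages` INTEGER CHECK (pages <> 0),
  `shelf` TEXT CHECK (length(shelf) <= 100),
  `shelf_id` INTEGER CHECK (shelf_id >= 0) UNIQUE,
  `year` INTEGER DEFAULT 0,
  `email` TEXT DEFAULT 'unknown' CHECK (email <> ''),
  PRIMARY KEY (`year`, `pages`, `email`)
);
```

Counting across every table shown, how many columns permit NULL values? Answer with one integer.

6

members: 4 nullable (shelf, status, phone, email — PK none and explicit NOT NULL columns excluded).
shelves: 2 nullable (shelf, shelf_id — PK (year, pages, email) and explicit NOT NULL columns excluded).
Total: 4 + 2 = 6.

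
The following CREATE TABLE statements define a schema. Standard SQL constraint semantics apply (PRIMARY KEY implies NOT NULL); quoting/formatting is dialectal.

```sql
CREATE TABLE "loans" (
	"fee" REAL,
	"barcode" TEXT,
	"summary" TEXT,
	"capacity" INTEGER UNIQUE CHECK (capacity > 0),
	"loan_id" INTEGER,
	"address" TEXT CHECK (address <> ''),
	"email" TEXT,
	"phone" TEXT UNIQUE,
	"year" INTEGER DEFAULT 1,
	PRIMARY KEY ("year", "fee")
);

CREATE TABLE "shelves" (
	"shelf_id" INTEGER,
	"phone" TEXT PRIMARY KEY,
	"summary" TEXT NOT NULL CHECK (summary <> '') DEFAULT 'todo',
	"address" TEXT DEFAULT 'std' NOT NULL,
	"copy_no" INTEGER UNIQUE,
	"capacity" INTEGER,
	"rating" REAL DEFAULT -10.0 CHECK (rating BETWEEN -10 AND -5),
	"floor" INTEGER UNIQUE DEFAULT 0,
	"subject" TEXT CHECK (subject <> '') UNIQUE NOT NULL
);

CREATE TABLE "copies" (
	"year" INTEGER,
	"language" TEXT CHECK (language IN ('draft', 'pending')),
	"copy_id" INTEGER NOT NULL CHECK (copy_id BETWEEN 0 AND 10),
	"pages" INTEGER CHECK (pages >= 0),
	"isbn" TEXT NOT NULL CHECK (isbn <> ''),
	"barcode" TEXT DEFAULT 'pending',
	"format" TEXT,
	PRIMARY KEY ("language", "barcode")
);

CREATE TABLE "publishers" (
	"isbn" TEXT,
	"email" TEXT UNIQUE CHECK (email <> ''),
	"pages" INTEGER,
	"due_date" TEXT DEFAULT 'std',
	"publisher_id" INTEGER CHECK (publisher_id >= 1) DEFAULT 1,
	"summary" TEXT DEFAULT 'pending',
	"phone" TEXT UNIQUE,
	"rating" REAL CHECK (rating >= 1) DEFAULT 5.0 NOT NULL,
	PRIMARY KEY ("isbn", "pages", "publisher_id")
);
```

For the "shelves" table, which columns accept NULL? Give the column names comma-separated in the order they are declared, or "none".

shelf_id, copy_no, capacity, rating, floor

- shelf_id: no NOT NULL constraint applies → nullable.
- phone: part of the PRIMARY KEY, which implies NOT NULL → not nullable.
- summary: declared NOT NULL → not nullable.
- address: declared NOT NULL → not nullable.
- copy_no: UNIQUE does not imply NOT NULL → nullable.
- capacity: no NOT NULL constraint applies → nullable.
- rating: CHECK does not forbid NULL (a CHECK constraint passes when its expression is NULL) → nullable.
- floor: UNIQUE does not imply NOT NULL → nullable.
- subject: declared NOT NULL → not nullable.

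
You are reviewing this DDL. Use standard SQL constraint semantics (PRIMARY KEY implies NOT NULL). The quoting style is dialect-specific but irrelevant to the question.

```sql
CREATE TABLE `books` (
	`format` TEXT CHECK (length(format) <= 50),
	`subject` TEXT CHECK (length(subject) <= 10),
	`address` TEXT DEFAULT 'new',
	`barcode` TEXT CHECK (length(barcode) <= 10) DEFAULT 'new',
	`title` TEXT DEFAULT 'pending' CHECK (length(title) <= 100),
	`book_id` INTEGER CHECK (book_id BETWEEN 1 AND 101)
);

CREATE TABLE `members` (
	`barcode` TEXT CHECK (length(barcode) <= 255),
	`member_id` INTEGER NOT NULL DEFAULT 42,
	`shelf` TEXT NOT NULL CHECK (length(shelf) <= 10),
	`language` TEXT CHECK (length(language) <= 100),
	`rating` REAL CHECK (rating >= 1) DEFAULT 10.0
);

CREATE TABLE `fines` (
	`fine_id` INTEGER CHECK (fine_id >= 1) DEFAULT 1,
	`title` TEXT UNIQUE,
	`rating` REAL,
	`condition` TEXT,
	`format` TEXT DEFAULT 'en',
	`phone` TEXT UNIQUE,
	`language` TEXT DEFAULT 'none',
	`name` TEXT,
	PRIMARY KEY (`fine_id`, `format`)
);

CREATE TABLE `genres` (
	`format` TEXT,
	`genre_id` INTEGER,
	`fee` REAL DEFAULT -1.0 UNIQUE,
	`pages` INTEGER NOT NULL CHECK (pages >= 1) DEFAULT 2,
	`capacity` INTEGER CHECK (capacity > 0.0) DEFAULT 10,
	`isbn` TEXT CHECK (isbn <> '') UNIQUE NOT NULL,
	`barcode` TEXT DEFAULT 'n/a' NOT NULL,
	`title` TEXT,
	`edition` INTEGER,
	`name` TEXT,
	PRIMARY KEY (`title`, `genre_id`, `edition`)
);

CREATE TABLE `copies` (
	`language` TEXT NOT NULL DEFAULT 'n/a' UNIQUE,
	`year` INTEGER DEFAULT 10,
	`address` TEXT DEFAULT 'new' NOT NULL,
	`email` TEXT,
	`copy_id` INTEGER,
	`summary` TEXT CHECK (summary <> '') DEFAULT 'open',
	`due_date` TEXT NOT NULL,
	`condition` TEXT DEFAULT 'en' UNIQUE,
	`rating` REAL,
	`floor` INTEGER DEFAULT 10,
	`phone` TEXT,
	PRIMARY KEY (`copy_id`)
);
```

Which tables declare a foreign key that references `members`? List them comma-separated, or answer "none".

No REFERENCES clause anywhere in the schema names members.

none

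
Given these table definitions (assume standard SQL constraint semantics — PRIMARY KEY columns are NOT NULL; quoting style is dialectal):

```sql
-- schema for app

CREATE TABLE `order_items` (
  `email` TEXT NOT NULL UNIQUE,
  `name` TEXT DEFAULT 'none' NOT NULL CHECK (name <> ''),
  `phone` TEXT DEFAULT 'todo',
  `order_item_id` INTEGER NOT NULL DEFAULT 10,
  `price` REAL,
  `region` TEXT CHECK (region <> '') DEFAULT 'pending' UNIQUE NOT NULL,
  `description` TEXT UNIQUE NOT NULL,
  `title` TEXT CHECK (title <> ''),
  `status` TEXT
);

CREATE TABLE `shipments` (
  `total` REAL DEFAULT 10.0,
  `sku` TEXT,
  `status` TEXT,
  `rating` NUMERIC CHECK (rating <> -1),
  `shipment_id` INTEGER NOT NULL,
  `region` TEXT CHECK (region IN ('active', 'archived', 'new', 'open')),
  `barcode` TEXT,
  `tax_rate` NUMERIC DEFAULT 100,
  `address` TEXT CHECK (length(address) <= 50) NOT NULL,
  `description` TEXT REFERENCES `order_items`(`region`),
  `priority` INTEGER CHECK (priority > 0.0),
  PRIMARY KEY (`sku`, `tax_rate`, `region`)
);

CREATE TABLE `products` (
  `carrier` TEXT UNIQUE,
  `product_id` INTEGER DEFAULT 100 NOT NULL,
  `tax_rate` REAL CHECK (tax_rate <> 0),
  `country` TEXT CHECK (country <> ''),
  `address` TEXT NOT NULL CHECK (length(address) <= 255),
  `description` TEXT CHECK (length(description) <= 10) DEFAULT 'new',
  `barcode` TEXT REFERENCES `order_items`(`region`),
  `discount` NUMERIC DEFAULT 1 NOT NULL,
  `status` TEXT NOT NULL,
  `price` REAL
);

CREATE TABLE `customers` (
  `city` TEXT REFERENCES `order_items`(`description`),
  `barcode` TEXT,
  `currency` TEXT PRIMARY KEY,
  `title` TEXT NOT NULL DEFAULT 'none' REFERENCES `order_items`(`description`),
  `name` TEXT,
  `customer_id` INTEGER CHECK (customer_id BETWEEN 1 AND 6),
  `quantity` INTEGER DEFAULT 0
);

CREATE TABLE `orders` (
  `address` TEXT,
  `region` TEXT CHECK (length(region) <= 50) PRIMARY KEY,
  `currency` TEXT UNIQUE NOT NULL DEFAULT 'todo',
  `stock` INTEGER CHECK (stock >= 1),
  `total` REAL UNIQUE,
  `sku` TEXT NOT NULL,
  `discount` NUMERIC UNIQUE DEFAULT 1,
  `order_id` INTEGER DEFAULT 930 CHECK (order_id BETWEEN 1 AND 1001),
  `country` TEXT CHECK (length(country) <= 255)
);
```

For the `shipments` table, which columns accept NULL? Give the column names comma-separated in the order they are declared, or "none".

total, status, rating, barcode, description, priority

- total: DEFAULT only fills an omitted column; an explicit NULL is still allowed → nullable.
- sku: part of the PRIMARY KEY, which implies NOT NULL → not nullable.
- status: no NOT NULL constraint applies → nullable.
- rating: CHECK does not forbid NULL (a CHECK constraint passes when its expression is NULL) → nullable.
- shipment_id: declared NOT NULL → not nullable.
- region: part of the PRIMARY KEY, which implies NOT NULL → not nullable.
- barcode: no NOT NULL constraint applies → nullable.
- tax_rate: part of the PRIMARY KEY, which implies NOT NULL → not nullable.
- address: declared NOT NULL → not nullable.
- description: a foreign key column may be NULL unless separately constrained → nullable.
- priority: CHECK does not forbid NULL (a CHECK constraint passes when its expression is NULL) → nullable.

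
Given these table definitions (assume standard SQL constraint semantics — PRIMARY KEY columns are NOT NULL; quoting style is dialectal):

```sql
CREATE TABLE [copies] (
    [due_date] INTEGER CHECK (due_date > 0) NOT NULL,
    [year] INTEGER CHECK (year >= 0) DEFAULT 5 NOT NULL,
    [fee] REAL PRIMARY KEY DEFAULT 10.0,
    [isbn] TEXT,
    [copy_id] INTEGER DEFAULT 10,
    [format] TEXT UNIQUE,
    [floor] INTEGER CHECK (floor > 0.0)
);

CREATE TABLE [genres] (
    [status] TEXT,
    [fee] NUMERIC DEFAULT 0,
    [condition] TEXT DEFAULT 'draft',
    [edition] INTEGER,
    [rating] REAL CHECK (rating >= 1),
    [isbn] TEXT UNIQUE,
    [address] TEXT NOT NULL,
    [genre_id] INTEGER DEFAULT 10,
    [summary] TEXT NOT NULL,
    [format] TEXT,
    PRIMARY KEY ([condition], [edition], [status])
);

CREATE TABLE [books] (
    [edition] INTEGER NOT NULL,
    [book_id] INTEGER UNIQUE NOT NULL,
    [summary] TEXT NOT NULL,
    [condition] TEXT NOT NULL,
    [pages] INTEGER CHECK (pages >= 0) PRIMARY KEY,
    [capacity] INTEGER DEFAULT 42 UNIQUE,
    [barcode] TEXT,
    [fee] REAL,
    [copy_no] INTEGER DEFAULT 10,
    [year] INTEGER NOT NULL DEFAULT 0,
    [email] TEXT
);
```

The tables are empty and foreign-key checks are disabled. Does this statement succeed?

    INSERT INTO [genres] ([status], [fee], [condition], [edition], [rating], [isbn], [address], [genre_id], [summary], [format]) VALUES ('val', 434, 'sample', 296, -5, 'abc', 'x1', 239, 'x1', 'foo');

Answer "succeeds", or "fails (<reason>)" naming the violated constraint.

The value -5 for rating violates CHECK (rating >= 1).

fails (CHECK on rating)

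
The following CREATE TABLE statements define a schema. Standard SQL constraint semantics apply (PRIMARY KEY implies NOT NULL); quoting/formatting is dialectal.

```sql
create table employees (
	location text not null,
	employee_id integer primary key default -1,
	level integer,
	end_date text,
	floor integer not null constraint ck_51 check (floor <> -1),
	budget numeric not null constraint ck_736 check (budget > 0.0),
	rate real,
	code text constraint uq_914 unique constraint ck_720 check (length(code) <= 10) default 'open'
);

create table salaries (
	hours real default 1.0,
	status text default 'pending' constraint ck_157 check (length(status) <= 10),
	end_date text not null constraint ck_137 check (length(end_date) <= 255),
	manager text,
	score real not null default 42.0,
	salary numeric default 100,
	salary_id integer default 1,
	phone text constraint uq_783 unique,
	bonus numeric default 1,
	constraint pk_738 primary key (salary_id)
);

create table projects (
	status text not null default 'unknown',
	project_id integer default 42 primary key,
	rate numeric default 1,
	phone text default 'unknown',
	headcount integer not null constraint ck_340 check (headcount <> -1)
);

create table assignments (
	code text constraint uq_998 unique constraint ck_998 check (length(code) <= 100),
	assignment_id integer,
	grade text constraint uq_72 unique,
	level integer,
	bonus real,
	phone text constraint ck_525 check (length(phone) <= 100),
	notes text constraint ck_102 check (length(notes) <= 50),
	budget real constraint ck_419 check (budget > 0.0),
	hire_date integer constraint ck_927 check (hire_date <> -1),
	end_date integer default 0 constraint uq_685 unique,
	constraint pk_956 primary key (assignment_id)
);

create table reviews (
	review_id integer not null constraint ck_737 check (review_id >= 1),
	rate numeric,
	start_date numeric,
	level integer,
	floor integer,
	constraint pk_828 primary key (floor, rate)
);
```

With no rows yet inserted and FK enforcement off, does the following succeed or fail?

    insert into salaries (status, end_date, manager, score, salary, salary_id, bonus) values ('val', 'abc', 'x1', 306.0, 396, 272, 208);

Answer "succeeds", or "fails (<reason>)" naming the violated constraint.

succeeds

NOT NULL columns: end_date is supplied; salary_id is supplied; score is supplied.
CHECK constraints: 'val' satisfies (length(status) <= 10); 'abc' satisfies (length(end_date) <= 255).
No constraint is violated.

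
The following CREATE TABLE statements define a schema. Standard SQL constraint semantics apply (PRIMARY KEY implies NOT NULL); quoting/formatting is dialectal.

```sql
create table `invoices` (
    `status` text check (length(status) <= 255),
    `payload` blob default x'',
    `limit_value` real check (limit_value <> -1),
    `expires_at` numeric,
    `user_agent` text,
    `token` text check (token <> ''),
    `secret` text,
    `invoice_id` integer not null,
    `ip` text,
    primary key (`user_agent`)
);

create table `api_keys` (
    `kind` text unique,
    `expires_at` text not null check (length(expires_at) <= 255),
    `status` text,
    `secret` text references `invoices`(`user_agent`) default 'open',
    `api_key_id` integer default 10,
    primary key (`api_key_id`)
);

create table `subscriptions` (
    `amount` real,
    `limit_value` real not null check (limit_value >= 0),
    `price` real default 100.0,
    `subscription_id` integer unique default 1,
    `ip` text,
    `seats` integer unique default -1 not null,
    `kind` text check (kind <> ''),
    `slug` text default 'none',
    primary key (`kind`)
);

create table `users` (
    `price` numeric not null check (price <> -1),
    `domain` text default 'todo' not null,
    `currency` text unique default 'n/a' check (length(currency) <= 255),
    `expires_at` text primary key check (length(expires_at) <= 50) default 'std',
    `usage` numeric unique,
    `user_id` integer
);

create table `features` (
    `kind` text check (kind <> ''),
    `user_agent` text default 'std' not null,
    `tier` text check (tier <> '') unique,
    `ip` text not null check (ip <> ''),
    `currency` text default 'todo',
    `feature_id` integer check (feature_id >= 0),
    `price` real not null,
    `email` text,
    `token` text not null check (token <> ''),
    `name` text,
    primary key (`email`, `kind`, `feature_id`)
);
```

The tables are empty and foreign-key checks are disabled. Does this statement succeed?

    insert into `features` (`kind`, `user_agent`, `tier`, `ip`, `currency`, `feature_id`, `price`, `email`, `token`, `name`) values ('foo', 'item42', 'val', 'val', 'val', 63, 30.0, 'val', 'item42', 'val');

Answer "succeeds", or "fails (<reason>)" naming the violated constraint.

succeeds

NOT NULL columns: email is supplied; feature_id is supplied; ip is supplied; kind is supplied; price is supplied; token is supplied; user_agent is supplied.
CHECK constraints: 'foo' satisfies (kind <> ''); 'val' satisfies (tier <> ''); 'val' satisfies (ip <> ''); 63 satisfies (feature_id >= 0); 'item42' satisfies (token <> '').
No constraint is violated.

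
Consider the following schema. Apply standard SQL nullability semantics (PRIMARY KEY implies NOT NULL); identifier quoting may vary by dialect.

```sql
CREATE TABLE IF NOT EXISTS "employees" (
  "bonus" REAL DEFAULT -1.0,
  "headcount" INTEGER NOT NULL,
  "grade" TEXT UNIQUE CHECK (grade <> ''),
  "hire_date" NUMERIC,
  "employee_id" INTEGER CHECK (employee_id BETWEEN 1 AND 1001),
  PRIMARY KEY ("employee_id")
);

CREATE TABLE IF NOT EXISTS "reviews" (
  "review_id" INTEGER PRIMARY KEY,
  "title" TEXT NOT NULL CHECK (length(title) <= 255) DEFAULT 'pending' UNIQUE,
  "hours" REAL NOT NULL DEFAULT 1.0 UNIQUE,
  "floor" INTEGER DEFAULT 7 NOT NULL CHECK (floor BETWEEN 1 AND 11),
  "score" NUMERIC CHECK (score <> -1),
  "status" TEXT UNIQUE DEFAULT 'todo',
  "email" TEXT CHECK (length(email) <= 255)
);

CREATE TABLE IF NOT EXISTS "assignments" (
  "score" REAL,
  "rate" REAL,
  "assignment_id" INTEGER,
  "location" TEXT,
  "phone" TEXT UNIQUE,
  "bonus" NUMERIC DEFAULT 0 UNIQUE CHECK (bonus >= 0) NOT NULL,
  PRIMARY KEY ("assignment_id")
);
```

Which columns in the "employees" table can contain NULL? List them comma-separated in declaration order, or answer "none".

- bonus: DEFAULT only fills an omitted column; an explicit NULL is still allowed → nullable.
- headcount: declared NOT NULL → not nullable.
- grade: CHECK does not forbid NULL (a CHECK constraint passes when its expression is NULL) → nullable.
- hire_date: no NOT NULL constraint applies → nullable.
- employee_id: part of the PRIMARY KEY, which implies NOT NULL → not nullable.

bonus, grade, hire_date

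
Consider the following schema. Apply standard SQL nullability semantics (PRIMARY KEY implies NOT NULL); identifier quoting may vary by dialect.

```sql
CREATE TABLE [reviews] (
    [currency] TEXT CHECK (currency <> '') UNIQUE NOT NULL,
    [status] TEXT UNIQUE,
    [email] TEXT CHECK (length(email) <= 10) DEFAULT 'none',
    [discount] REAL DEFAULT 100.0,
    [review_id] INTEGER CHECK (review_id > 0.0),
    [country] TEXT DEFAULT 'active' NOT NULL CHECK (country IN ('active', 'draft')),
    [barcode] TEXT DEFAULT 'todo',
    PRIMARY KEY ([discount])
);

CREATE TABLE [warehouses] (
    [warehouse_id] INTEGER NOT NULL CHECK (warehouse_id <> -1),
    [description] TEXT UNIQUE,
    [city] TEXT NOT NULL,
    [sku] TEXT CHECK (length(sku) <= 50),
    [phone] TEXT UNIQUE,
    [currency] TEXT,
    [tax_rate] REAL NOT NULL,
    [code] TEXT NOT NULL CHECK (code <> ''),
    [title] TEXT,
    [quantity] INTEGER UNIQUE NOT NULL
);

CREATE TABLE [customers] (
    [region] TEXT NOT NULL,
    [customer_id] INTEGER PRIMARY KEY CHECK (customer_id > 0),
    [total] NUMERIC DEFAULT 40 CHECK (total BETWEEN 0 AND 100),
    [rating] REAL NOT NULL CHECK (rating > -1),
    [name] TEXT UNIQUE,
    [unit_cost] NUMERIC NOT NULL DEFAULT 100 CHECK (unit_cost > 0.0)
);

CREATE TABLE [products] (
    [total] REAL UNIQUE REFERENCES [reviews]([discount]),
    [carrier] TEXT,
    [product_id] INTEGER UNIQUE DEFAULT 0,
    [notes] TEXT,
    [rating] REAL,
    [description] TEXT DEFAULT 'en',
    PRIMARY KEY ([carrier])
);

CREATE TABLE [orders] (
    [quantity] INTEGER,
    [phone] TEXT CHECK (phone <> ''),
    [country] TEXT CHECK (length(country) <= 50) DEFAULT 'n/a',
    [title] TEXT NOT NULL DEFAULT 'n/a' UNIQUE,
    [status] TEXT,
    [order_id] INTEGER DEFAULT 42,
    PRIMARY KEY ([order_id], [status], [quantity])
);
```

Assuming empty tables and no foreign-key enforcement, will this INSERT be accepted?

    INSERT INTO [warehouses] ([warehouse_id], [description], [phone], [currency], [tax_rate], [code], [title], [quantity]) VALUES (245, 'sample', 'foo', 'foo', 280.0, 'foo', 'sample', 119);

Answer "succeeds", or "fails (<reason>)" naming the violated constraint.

fails (NOT NULL on city)

city is omitted from the column list and has no DEFAULT, so it would receive NULL.
But city is declared NOT NULL.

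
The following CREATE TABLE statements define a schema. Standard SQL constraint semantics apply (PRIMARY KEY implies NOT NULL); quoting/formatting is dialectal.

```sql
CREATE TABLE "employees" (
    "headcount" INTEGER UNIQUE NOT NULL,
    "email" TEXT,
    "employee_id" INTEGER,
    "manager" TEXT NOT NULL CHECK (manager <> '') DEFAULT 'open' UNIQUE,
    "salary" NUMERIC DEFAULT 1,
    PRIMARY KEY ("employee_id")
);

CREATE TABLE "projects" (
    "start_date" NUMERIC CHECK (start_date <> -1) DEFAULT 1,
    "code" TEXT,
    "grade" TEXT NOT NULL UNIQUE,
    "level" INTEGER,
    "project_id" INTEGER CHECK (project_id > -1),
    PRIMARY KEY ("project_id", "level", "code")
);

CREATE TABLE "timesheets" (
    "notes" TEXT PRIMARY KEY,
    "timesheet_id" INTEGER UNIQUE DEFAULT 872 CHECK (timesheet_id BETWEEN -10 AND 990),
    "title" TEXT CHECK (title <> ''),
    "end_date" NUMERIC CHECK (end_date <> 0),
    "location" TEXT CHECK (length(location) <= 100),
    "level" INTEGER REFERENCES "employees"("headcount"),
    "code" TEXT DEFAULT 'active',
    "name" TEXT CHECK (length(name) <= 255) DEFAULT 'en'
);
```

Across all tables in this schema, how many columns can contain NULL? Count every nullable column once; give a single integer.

10

employees: 2 nullable (email, salary — PK (employee_id) and explicit NOT NULL columns excluded).
projects: 1 nullable (start_date — PK (project_id, level, code) and explicit NOT NULL columns excluded).
timesheets: 7 nullable (timesheet_id, title, end_date, location, level, code, name — PK (notes) and explicit NOT NULL columns excluded).
Total: 2 + 1 + 7 = 10.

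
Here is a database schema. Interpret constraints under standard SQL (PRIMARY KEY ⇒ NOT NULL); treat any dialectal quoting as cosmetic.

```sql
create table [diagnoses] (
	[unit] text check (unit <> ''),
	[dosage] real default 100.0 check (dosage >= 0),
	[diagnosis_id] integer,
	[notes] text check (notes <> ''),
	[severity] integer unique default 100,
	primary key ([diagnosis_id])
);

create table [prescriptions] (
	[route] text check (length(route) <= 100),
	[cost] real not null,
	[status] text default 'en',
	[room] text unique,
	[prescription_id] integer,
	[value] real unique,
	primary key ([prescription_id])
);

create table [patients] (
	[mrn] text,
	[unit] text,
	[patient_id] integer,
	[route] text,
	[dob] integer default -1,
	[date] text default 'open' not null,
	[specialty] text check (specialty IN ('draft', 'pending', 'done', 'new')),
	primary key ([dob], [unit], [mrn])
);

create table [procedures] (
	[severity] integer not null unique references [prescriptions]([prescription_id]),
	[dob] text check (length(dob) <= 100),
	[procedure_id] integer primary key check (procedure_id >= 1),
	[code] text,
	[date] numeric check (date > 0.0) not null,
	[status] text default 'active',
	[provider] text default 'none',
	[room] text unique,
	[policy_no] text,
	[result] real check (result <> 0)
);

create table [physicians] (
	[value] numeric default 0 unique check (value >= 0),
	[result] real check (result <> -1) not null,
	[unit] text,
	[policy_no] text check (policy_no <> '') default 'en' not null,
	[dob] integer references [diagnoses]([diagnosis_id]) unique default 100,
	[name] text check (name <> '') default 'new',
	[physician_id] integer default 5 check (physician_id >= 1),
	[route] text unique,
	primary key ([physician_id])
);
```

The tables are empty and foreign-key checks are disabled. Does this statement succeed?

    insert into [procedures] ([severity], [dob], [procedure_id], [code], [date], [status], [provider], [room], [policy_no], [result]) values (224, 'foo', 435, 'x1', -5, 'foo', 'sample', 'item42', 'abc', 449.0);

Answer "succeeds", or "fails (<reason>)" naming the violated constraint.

The value -5 for date violates CHECK (date > 0.0).

fails (CHECK on date)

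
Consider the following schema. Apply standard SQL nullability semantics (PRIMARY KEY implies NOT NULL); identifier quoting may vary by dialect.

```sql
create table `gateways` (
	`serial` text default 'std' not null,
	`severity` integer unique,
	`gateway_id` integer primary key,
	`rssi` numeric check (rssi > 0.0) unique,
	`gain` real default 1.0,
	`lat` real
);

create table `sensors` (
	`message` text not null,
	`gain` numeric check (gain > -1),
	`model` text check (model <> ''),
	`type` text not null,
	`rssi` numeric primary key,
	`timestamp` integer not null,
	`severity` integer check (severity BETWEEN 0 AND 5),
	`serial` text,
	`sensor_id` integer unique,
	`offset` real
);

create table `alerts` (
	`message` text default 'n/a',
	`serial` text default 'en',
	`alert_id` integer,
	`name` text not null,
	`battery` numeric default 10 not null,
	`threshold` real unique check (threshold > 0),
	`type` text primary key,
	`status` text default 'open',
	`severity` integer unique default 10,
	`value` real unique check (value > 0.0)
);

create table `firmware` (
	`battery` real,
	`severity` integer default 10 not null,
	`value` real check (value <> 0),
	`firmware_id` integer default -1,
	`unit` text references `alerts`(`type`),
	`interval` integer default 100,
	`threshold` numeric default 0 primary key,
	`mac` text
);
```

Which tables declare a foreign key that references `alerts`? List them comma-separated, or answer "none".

firmware

- firmware.unit references alerts(type).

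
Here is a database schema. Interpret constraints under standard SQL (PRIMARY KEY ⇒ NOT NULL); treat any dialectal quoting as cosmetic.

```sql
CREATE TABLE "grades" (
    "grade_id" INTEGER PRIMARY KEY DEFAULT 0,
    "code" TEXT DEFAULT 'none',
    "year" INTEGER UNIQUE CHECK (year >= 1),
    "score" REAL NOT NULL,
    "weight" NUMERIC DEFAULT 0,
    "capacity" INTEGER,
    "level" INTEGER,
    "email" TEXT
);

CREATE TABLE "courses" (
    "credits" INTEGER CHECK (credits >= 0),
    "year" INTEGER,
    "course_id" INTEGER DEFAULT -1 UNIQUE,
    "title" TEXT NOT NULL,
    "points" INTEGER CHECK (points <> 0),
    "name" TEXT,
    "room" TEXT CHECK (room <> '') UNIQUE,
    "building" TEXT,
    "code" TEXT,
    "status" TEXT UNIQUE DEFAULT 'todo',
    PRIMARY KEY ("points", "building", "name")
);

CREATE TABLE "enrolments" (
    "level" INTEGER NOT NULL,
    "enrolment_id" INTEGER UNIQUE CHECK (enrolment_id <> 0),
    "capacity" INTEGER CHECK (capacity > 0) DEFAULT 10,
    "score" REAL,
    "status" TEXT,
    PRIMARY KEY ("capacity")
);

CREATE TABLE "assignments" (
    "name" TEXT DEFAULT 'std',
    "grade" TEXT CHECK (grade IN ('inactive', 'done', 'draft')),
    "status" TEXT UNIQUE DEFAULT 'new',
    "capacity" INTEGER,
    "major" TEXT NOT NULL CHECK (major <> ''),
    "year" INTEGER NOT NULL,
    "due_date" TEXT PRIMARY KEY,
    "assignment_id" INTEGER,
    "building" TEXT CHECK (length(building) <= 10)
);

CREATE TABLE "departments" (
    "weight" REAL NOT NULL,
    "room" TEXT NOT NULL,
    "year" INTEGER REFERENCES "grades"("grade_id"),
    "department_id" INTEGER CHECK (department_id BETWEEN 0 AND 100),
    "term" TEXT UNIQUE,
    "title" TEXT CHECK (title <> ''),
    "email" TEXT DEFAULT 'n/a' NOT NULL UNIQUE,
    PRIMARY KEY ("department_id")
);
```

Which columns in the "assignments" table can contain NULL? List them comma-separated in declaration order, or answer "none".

name, grade, status, capacity, assignment_id, building

- name: DEFAULT only fills an omitted column; an explicit NULL is still allowed → nullable.
- grade: CHECK does not forbid NULL (a CHECK constraint passes when its expression is NULL) → nullable.
- status: UNIQUE does not imply NOT NULL → nullable.
- capacity: no NOT NULL constraint applies → nullable.
- major: declared NOT NULL → not nullable.
- year: declared NOT NULL → not nullable.
- due_date: part of the PRIMARY KEY, which implies NOT NULL → not nullable.
- assignment_id: no NOT NULL constraint applies → nullable.
- building: CHECK does not forbid NULL (a CHECK constraint passes when its expression is NULL) → nullable.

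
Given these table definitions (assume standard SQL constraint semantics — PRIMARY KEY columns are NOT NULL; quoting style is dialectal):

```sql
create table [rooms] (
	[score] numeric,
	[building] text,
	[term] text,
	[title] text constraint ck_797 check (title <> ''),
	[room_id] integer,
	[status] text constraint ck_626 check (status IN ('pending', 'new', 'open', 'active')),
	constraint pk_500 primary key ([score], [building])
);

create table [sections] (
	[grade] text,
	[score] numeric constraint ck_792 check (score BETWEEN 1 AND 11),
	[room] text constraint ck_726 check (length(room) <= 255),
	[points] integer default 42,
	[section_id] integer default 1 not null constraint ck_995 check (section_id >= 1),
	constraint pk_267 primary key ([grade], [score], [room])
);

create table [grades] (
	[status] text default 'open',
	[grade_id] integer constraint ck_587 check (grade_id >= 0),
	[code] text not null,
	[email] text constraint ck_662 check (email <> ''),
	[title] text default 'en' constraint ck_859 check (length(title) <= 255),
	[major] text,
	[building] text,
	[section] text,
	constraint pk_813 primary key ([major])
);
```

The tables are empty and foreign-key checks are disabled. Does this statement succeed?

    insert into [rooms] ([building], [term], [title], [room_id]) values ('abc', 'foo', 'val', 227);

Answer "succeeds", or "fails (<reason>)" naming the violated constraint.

score is omitted from the column list and has no DEFAULT, so it would receive NULL.
But score is part of the PRIMARY KEY (implied NOT NULL).

fails (NOT NULL on score)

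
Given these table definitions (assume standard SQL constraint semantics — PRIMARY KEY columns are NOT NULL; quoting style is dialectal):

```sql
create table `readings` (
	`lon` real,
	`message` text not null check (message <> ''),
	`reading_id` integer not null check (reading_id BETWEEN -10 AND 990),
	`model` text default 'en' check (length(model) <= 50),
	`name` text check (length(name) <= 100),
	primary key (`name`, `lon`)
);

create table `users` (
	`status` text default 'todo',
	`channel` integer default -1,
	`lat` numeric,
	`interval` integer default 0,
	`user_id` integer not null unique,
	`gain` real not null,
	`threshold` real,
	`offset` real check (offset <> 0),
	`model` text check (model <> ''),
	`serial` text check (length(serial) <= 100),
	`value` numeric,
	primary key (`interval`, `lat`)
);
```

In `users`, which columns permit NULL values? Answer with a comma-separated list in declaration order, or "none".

status, channel, threshold, offset, model, serial, value

- status: DEFAULT only fills an omitted column; an explicit NULL is still allowed → nullable.
- channel: DEFAULT only fills an omitted column; an explicit NULL is still allowed → nullable.
- lat: part of the PRIMARY KEY, which implies NOT NULL → not nullable.
- interval: part of the PRIMARY KEY, which implies NOT NULL → not nullable.
- user_id: declared NOT NULL → not nullable.
- gain: declared NOT NULL → not nullable.
- threshold: no NOT NULL constraint applies → nullable.
- offset: CHECK does not forbid NULL (a CHECK constraint passes when its expression is NULL) → nullable.
- model: CHECK does not forbid NULL (a CHECK constraint passes when its expression is NULL) → nullable.
- serial: CHECK does not forbid NULL (a CHECK constraint passes when its expression is NULL) → nullable.
- value: no NOT NULL constraint applies → nullable.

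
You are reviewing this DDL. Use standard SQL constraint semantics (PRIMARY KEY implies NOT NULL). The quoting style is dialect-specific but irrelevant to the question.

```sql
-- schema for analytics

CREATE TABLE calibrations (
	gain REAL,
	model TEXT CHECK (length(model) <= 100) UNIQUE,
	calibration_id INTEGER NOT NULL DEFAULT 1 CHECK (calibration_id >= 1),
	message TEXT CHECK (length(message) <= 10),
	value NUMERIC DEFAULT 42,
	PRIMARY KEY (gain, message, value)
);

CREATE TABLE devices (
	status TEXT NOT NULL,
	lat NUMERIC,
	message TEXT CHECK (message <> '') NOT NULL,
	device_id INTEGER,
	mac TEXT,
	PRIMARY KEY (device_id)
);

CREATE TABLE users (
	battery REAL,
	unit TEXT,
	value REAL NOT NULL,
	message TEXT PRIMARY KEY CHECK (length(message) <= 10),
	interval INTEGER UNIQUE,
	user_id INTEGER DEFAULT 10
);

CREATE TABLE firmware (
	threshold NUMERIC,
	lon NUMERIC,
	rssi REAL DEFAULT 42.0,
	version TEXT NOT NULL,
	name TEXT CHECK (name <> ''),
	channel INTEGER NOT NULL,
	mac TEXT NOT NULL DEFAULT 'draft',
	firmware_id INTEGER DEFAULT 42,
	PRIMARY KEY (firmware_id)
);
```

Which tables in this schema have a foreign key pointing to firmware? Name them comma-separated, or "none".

No REFERENCES clause anywhere in the schema names firmware.

none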